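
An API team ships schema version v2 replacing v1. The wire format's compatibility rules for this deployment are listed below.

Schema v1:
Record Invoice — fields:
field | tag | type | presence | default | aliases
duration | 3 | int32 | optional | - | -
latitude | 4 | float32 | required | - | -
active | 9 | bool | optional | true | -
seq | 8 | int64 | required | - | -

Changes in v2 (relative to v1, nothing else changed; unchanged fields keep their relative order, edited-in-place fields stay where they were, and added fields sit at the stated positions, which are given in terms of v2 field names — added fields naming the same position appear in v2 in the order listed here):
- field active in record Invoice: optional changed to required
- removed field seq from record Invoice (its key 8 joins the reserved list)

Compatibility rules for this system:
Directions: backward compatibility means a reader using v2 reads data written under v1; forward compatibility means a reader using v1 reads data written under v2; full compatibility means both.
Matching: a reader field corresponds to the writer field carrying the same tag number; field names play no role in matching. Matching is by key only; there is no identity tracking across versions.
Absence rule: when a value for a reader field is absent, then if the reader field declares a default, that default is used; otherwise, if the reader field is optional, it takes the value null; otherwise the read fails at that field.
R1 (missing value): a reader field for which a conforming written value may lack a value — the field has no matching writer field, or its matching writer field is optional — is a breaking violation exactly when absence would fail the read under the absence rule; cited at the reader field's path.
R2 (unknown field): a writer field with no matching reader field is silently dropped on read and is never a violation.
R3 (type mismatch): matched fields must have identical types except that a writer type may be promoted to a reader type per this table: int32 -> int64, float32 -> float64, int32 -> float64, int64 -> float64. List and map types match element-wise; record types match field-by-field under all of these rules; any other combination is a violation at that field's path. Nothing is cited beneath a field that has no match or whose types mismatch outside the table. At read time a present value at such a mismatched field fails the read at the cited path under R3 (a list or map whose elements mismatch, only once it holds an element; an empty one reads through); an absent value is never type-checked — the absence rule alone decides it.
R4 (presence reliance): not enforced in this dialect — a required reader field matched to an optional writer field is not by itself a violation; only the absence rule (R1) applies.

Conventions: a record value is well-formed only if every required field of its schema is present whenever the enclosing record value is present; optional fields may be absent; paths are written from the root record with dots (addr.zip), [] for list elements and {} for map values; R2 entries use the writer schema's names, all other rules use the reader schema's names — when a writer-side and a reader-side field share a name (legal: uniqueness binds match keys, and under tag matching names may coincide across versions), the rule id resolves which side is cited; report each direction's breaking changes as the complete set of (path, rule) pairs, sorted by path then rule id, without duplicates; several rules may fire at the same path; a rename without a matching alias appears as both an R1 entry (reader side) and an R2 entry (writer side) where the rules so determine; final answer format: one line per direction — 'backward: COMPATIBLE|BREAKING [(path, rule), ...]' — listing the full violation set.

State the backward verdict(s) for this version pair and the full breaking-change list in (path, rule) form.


backward: COMPATIBLE []

in Invoice below, arrows point writer -> reader
backward pass over Invoice, reader schema v2, writer schema v1:
  int32 -> int32, writer optional: duration aligns to duration
  float32 -> float32, writer required: latitude aligns to latitude
  bool -> bool, writer optional: active aligns to active
  writer field seq has no reader counterpart
  => no violations; backward on Invoice: COMPATIBLE
the rest of the Invoice diff is inert for this question:
  field active in record Invoice: optional changed to required -> fires no rule on Invoice, leaving the asked answer as it is
  removed field seq from record Invoice (its key 8 joins the reserved list) -> fires only in the forward direction of Invoice, which is not asked here


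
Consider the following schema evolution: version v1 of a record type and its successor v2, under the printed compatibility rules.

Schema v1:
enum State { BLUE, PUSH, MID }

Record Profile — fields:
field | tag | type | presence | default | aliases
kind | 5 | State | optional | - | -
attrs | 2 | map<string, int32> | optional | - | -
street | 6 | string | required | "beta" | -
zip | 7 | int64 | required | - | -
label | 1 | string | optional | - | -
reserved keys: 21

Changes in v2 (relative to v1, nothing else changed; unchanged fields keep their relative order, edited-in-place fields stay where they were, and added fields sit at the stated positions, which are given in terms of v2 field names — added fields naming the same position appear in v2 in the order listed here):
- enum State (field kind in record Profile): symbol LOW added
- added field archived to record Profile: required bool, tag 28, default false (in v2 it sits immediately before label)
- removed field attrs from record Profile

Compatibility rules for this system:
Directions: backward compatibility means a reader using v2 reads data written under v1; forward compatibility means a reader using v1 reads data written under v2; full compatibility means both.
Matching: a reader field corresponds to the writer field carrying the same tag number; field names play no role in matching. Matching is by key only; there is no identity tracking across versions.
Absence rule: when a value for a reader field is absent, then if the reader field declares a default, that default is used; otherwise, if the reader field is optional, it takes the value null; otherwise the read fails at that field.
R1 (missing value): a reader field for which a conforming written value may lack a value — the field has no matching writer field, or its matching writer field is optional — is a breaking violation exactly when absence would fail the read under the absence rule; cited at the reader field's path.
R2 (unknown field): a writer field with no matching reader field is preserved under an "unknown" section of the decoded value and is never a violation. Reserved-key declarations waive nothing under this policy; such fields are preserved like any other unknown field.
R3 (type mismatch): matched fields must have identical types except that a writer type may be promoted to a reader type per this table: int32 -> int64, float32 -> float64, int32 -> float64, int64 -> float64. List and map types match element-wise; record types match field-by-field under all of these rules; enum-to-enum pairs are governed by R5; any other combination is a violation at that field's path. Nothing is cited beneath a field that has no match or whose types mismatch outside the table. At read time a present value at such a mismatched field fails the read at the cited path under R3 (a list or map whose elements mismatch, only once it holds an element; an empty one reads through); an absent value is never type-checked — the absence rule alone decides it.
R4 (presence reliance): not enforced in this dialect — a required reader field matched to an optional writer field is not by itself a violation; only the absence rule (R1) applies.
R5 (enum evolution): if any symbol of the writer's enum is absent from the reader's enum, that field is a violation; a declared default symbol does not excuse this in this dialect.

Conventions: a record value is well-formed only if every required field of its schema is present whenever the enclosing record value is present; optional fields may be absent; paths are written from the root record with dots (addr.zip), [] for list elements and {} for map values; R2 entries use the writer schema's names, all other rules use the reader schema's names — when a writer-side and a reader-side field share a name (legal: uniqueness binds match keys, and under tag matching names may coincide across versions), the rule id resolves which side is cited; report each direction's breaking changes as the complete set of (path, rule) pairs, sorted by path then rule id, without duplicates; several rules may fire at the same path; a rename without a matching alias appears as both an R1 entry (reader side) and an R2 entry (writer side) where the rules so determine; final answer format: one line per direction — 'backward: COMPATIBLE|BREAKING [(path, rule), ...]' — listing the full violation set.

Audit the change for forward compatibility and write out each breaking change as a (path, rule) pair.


forward: BREAKING [(kind, R5)]

in Profile below, arrows point writer -> reader
forward pass over Profile, reader schema v1, writer schema v2:
  kind: paired with writer kind (State -> State; writer optional)
  attrs: no writer-side match
  street: paired with writer street (string -> string; writer required)
  zip: paired with writer zip (int64 -> int64; writer required)
  label: paired with writer label (string -> string; writer optional)
  archived (writer side), unknown to reader
  R5 fires at kind
  => forward verdict for Profile: BREAKING, 1 violation(s)
checking off the Profile differences that do not matter here:
  added field archived to record Profile: required bool, tag 28, default false (in v2 it sits immediately before label) -> triggers nothing under Profile's printed rules — same verdict
  removed field attrs from record Profile -> triggers nothing under Profile's printed rules — same verdict


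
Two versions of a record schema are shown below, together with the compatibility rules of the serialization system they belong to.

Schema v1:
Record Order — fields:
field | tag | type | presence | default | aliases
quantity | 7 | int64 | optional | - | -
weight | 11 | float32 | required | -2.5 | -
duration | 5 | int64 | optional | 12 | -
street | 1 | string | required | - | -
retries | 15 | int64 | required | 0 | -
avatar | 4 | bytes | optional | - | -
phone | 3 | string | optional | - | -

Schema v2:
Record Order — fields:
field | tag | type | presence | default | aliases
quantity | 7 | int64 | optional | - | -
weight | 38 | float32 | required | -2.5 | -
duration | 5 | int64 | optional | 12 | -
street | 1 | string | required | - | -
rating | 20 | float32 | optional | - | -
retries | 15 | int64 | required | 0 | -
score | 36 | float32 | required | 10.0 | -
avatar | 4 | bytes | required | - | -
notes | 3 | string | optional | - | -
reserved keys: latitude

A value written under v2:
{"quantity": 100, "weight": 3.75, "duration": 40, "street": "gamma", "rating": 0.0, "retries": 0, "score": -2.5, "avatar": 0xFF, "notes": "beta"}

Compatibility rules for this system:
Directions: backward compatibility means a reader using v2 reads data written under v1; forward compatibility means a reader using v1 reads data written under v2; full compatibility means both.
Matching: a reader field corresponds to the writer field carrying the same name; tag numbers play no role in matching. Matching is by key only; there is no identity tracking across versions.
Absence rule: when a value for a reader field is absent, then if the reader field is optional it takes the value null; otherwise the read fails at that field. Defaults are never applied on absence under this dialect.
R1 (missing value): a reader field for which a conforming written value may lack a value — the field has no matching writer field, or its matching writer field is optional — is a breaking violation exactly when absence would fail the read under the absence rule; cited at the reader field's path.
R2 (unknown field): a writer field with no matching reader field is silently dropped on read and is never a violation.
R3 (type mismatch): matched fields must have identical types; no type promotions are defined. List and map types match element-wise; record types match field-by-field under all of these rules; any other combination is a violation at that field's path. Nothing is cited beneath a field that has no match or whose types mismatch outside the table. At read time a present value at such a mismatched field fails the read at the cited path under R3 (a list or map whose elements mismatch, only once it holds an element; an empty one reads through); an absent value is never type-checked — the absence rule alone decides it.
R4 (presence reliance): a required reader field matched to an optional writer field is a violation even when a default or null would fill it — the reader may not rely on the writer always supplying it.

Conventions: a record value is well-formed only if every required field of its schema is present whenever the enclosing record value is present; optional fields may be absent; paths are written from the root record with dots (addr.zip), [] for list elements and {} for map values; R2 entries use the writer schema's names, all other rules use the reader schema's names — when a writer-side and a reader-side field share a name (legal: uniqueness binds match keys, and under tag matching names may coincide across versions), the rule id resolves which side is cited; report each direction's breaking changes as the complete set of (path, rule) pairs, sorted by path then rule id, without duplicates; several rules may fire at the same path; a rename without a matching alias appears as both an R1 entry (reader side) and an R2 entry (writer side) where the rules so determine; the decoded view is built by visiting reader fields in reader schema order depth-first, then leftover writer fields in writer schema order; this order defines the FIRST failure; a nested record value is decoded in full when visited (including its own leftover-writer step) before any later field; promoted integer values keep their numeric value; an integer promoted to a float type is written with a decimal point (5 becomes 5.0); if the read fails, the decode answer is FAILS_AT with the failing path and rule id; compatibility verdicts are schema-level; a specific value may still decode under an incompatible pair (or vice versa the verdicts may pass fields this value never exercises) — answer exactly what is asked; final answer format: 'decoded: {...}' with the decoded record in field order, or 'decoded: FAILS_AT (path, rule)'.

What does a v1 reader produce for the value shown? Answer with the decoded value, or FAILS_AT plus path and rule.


decoded: {"quantity": 100, "weight": 3.75, "duration": 40, "street": "gamma", "retries": 0, "avatar": 0xFF, "phone": null}

in Order below, arrows point writer -> reader
decode (reader v1):
  quantity := 100
  weight := 3.75
  duration := 40
  street := "gamma"
  retries := 0
  avatar := 0xFF
  phone := null (not supplied -> null)
  writer rating: unmatched, discarded
  writer score: unmatched, discarded
  writer notes: unmatched, discarded
  => decoded: {"quantity": 100, "weight": 3.75, "duration": 40, "street": "gamma", "retries": 0, "avatar": 0xFF, "phone": null}
diffs on Order not affecting the asked answer:
  added field rating to record Order: optional float32, tag 20 (in v2 it sits immediately before retries) -> fires no rule on Order under this dialect and leaves the result unchanged
  field weight in record Order: tag 11 changed to 38 -> fires no rule on Order under this dialect and leaves the result unchanged
  field avatar in record Order: optional changed to required -> matters for Order compatibility verdicts, not for this value's decode
  added field score to record Order: required float32, tag 36, default 10.0 (in v2 it sits immediately before avatar) -> matters for Order compatibility verdicts, not for this value's decode


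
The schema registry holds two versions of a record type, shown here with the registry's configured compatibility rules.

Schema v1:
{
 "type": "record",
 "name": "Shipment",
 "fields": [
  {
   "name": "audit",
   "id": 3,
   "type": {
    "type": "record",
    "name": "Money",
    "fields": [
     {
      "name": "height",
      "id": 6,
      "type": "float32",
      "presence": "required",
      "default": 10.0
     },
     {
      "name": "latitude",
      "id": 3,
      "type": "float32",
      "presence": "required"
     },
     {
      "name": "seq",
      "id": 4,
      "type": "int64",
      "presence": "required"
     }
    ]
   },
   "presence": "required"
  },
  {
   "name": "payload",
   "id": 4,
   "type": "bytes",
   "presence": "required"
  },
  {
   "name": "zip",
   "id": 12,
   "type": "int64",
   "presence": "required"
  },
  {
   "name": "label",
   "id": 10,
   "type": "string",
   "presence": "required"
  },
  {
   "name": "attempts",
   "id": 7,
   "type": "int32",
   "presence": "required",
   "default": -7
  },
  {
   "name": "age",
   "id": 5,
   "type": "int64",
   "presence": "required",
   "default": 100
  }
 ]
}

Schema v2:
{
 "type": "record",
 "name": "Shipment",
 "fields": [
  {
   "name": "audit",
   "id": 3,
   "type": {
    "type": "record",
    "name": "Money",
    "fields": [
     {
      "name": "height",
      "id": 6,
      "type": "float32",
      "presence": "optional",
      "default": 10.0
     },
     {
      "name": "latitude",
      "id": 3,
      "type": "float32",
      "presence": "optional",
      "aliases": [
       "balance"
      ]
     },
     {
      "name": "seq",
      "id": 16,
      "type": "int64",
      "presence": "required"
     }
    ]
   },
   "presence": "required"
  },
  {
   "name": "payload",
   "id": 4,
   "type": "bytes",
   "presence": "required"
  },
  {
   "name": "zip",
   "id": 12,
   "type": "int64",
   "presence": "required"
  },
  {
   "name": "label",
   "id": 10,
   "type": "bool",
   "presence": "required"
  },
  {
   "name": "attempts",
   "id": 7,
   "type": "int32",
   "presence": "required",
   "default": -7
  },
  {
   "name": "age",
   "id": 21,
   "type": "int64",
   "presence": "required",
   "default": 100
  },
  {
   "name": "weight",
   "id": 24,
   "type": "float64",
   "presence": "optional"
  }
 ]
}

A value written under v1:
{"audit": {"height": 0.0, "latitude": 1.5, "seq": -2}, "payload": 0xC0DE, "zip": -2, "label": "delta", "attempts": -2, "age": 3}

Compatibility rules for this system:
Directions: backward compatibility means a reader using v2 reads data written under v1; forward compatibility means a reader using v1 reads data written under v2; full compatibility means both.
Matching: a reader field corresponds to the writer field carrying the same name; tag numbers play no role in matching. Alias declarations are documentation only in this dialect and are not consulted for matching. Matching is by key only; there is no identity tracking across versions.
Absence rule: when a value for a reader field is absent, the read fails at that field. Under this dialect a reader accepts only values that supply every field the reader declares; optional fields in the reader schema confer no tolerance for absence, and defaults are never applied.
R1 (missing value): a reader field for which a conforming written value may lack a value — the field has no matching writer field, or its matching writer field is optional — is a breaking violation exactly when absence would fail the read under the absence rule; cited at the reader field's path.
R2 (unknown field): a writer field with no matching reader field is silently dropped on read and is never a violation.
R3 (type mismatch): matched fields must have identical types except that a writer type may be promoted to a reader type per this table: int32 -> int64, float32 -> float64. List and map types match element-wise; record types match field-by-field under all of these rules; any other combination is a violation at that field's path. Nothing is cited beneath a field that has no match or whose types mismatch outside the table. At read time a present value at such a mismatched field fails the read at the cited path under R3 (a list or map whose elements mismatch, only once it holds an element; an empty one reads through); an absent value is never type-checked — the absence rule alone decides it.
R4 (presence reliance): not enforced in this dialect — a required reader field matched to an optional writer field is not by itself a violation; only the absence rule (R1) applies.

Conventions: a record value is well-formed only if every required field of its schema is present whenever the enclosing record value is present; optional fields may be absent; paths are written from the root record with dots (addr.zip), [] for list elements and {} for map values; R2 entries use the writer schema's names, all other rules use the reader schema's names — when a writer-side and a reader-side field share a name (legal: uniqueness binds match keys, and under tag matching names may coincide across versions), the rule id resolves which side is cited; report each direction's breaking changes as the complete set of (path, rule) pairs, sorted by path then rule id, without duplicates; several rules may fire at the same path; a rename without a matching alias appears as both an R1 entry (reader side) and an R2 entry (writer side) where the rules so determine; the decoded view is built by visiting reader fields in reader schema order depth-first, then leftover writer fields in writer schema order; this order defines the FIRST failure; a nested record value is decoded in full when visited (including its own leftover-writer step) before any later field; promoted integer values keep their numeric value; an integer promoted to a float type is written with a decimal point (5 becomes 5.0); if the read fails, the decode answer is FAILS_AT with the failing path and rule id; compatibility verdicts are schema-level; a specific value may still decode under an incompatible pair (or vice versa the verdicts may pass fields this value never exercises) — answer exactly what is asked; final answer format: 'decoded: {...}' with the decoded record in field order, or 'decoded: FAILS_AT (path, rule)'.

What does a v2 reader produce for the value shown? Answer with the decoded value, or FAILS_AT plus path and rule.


decoded: FAILS_AT (label, R3)

in Shipment below, arrows point writer -> reader
decode walk for Shipment under reader schema v2:
  audit.height := 0.0
  audit.latitude := 1.5
  audit.seq := -2
  payload := 0xC0DE
  zip := -2
  read fails at label under R3
  => FAILS_AT (label, R3)
the other Shipment changes do not affect what is asked:
  field seq in record Money: tag 4 changed to 16 -> inert under this dialect — no rule fires on Shipment and the result does not move
  field height in record Money: required changed to optional -> a verdict-level change on Shipment — the shown value reads the same
  field latitude in record Money: required changed to optional -> a verdict-level change on Shipment — the shown value reads the same
  field age in record Shipment: tag 5 changed to 21 -> inert under this dialect — no rule fires on Shipment and the result does not move
  added field weight to record Shipment: optional float64, tag 24 (in v2 it sits last) -> a verdict-level change on Shipment — the shown value reads the same


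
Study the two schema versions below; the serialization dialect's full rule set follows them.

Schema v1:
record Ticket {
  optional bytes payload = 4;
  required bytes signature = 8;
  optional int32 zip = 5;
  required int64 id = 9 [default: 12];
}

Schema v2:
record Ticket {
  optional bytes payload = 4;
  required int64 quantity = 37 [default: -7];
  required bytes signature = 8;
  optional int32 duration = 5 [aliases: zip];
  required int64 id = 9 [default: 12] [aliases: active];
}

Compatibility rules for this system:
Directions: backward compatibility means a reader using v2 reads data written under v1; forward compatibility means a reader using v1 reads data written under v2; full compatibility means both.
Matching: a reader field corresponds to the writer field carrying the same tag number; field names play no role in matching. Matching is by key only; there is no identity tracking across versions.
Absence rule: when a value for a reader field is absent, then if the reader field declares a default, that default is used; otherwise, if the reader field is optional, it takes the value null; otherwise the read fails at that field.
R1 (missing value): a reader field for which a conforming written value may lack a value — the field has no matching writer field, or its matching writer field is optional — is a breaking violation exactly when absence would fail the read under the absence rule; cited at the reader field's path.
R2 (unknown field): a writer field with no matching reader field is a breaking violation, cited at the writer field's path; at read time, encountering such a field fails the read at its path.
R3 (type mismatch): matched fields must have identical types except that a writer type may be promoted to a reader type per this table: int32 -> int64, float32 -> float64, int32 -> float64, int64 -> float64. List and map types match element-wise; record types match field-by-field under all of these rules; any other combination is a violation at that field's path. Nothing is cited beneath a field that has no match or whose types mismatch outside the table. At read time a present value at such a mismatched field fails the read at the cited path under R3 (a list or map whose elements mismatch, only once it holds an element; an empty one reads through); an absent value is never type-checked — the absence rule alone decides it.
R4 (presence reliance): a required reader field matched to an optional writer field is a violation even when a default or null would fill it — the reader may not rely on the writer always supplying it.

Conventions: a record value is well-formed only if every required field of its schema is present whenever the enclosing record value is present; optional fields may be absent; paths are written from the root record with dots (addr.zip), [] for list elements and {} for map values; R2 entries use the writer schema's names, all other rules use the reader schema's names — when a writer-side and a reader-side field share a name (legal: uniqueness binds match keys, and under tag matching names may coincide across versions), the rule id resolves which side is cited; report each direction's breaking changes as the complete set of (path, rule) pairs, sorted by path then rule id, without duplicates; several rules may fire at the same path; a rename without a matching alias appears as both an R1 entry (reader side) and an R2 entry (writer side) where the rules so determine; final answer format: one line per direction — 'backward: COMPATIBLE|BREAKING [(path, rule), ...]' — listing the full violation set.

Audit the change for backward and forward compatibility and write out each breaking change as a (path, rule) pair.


the writer's type comes first in each Ticket pair
backward pass over Ticket, reader schema v2, writer schema v1:
  payload <- payload (bytes -> bytes, writer optional)
  quantity: no writer-side match
  signature <- signature (bytes -> bytes, writer required)
  duration <- zip (int32 -> int32, writer optional)
  id <- id (int64 -> int64, writer required)
  nothing fires on Ticket: backward is COMPATIBLE
forward pass over Ticket, reader schema v1, writer schema v2:
  payload <- payload (bytes -> bytes, writer optional)
  signature <- signature (bytes -> bytes, writer required)
  zip <- duration (int32 -> int32, writer optional)
  id <- id (int64 -> int64, writer required)
  writer quantity: unknown to reader
  R2 fires at quantity
  => forward verdict for Ticket: BREAKING, 1 violation(s)

backward: COMPATIBLE []; forward: BREAKING [(quantity, R2)]


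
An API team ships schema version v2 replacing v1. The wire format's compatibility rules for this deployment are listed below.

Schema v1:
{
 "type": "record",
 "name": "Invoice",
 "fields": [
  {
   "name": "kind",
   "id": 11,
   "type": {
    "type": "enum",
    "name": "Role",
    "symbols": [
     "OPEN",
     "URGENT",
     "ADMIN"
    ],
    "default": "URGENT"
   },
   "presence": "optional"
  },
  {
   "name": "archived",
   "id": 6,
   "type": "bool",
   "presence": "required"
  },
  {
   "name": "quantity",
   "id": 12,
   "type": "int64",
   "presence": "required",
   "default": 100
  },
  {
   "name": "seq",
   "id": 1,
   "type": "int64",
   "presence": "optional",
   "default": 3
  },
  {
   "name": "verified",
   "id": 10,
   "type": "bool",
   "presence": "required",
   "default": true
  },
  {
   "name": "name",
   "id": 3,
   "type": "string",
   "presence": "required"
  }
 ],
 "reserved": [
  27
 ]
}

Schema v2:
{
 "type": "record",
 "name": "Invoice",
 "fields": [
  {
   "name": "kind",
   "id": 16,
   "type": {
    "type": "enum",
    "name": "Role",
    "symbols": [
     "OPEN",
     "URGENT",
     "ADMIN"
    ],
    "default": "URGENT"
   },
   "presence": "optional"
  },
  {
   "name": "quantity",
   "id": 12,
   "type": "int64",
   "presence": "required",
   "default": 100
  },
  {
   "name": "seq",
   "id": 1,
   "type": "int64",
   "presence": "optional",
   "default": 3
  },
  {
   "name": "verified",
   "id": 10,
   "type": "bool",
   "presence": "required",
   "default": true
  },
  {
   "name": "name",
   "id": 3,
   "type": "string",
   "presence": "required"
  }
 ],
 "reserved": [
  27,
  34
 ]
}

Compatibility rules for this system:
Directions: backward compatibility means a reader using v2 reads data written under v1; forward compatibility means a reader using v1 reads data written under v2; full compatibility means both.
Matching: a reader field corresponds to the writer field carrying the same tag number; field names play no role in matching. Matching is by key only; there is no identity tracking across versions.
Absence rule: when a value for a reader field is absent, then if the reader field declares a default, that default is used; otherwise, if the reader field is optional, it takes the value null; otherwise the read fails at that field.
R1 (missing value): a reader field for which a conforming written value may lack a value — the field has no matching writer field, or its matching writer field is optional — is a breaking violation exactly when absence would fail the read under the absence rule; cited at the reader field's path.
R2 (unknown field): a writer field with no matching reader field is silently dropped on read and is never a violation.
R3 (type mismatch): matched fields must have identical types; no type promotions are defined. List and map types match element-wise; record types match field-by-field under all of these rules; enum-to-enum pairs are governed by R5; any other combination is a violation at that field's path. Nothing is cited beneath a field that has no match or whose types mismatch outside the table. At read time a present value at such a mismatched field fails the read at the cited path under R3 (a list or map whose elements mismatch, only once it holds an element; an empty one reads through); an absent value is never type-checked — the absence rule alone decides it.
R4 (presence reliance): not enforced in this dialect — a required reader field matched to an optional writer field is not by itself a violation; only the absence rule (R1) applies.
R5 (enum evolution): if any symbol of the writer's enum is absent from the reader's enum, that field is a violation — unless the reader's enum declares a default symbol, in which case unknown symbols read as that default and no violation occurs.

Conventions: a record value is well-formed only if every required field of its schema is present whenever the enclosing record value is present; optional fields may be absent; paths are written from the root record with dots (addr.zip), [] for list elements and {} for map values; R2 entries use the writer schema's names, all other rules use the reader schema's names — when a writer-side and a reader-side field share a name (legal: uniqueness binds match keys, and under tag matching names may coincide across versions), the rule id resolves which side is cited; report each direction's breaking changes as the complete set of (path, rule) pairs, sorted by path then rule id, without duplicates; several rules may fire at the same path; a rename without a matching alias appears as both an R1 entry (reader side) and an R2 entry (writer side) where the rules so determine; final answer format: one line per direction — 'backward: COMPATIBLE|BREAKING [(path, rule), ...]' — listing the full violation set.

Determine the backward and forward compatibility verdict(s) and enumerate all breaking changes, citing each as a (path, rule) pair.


in Invoice below, arrows point writer -> reader
backward on Invoice — v2 reading data written by v1:
  kind has no writer counterpart
  quantity: paired with writer quantity (int64 -> int64; writer required)
  seq: paired with writer seq (int64 -> int64; writer optional)
  verified: paired with writer verified (bool -> bool; writer required)
  name: paired with writer name (string -> string; writer required)
  leftover writer field: kind
  leftover writer field: archived
  => backward: COMPATIBLE
forward on Invoice — v1 reading data written by v2:
  kind has no writer counterpart
  archived has no writer counterpart
  quantity: paired with writer quantity (int64 -> int64; writer required)
  seq: paired with writer seq (int64 -> int64; writer optional)
  verified: paired with writer verified (bool -> bool; writer required)
  name: paired with writer name (string -> string; writer required)
  leftover writer field: kind
  R1 fires at archived
  => forward verdict for Invoice: BREAKING, 1 violation(s)

backward: COMPATIBLE []; forward: BREAKING [(archived, R1)]


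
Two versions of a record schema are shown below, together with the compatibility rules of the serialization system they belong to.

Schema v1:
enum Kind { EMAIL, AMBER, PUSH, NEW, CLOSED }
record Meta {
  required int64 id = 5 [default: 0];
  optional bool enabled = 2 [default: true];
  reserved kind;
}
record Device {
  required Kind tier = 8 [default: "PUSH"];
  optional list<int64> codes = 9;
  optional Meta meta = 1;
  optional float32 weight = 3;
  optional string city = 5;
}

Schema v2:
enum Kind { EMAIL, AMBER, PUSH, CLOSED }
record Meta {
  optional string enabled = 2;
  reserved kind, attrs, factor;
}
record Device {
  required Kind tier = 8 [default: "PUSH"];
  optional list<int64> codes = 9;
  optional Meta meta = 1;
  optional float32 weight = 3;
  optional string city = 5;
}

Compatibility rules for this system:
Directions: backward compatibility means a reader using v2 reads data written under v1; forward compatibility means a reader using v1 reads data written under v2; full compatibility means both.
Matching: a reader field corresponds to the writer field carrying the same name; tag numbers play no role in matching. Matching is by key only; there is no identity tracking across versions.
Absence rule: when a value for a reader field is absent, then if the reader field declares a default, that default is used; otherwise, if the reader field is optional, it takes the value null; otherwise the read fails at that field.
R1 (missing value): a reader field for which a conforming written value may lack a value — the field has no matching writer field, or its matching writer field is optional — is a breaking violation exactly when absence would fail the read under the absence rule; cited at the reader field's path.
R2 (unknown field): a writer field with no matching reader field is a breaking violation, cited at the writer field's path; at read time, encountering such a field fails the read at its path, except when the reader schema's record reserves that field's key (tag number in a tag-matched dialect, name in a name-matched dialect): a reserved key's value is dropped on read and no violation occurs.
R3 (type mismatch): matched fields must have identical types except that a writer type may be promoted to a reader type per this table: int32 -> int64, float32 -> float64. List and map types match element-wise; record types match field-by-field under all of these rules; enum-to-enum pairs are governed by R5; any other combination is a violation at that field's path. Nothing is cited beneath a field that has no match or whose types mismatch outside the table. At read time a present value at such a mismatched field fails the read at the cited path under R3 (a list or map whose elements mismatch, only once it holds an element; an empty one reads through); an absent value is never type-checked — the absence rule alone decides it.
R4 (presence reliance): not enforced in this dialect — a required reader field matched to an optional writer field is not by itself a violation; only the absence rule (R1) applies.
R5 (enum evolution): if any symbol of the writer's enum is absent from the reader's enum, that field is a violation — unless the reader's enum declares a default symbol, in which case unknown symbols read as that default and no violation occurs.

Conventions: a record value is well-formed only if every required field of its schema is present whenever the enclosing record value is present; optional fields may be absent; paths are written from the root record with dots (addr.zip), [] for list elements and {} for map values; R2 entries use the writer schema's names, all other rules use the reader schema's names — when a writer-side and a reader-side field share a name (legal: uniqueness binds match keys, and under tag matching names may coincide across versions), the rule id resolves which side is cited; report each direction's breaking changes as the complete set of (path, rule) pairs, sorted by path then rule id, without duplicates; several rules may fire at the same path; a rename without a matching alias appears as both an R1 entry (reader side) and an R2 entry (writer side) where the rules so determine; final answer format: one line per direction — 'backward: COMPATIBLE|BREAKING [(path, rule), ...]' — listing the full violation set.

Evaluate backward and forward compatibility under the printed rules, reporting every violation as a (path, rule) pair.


each type pair in Device: writer, then reader
backward pass over Device, reader schema v2, writer schema v1:
  tier <- tier (Kind -> Kind, writer required)
  codes <- codes (list<int64> -> list<int64>, writer optional)
  meta <- meta (Meta -> Meta, writer optional)
  weight <- weight (float32 -> float32, writer optional)
  city <- city (string -> string, writer optional)
  meta.enabled <- meta.enabled (bool -> string, writer optional)
  meta.id (writer side), unknown to reader
  R3 fires at meta.enabled
  R2 fires at meta.id
  R5 fires at tier
  => 3 violation(s): backward is BREAKING for Device
forward pass over Device, reader schema v1, writer schema v2:
  tier <- tier (Kind -> Kind, writer required)
  codes <- codes (list<int64> -> list<int64>, writer optional)
  meta <- meta (Meta -> Meta, writer optional)
  weight <- weight (float32 -> float32, writer optional)
  city <- city (string -> string, writer optional)
  meta.id has no writer counterpart
  meta.enabled <- meta.enabled (string -> bool, writer optional)
  R3 fires at meta.enabled
  => 1 violation(s): forward is BREAKING for Device

backward: BREAKING [(meta.enabled, R3), (meta.id, R2), (tier, R5)]; forward: BREAKING [(meta.enabled, R3)]


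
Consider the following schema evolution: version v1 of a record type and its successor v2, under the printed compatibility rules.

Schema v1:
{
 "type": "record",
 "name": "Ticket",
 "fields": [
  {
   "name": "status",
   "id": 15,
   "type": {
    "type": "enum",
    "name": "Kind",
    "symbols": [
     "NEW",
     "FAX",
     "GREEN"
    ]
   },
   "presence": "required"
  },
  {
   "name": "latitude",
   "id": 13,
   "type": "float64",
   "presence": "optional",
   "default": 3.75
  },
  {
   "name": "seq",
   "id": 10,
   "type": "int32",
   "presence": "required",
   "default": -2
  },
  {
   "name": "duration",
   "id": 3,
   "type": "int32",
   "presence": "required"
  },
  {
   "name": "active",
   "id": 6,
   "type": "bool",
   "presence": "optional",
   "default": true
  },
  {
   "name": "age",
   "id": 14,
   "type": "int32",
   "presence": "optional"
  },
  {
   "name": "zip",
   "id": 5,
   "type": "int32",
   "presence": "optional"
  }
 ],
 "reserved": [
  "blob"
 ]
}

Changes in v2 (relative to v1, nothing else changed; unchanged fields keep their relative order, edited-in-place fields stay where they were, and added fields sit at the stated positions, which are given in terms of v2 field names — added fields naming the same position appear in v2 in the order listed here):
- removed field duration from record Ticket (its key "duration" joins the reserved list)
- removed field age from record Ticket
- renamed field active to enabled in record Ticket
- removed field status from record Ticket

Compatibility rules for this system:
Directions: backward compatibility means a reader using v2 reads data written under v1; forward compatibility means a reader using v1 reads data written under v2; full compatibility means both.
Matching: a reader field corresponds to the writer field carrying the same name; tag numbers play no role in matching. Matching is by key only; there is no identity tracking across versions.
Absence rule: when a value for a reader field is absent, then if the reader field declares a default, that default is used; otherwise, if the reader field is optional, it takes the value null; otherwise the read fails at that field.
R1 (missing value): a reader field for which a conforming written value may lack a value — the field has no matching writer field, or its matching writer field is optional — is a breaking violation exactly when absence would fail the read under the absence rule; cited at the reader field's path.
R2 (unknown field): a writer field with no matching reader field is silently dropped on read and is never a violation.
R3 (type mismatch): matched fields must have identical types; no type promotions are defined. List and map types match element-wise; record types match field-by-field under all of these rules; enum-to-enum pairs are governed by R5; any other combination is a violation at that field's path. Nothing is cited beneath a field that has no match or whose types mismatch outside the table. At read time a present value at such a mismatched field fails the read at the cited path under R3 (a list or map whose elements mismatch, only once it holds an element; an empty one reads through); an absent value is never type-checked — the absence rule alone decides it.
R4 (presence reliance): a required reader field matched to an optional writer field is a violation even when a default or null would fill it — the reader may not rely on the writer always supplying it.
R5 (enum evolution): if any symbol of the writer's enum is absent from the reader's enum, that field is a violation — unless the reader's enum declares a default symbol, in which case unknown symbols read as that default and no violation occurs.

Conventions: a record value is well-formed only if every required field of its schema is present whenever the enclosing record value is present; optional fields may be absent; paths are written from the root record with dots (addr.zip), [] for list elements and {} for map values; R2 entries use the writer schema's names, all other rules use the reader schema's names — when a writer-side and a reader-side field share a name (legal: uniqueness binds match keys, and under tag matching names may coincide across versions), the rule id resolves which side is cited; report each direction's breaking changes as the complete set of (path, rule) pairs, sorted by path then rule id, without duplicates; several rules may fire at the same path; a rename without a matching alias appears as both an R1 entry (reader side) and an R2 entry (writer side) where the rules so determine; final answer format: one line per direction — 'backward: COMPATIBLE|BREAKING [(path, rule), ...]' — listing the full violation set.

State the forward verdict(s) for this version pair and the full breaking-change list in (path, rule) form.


forward: BREAKING [(duration, R1), (status, R1)]

the writer's type comes first in each Ticket pair
forward for Ticket (reader v1, writer v2):
  no writer field matches reader status
  float64 -> float64, writer optional: latitude aligns to latitude
  int32 -> int32, writer required: seq aligns to seq
  no writer field matches reader duration
  no writer field matches reader active
  no writer field matches reader age
  int32 -> int32, writer optional: zip aligns to zip
  enabled (writer side), unknown to reader
  R1 fires at duration
  R1 fires at status
  => forward: BREAKING (2)
checking off the Ticket differences that do not matter here:
  removed field age from record Ticket -> no rule fires on it in Ticket's dialect; the asked verdict holds
  renamed field active to enabled in record Ticket -> no rule fires on it in Ticket's dialect; the asked verdict holds
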